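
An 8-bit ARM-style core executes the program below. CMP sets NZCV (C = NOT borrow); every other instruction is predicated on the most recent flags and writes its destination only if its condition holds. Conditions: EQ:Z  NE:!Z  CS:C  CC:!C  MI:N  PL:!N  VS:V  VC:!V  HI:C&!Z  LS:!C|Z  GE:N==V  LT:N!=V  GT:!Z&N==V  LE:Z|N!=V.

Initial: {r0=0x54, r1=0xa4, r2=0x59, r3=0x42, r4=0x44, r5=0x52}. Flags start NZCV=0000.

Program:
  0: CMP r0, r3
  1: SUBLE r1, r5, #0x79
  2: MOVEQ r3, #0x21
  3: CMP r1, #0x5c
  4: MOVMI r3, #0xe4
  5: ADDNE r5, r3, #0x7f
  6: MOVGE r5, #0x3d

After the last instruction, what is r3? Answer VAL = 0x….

VAL = 0x42

0: ✓ CMP  NZCV=0010
1: · SUBLE
2: · MOVEQ
3: ✓ CMP  NZCV=0011
4: · MOVMI
5: ✓ ADDNE  r5←0xc1
6: · MOVGE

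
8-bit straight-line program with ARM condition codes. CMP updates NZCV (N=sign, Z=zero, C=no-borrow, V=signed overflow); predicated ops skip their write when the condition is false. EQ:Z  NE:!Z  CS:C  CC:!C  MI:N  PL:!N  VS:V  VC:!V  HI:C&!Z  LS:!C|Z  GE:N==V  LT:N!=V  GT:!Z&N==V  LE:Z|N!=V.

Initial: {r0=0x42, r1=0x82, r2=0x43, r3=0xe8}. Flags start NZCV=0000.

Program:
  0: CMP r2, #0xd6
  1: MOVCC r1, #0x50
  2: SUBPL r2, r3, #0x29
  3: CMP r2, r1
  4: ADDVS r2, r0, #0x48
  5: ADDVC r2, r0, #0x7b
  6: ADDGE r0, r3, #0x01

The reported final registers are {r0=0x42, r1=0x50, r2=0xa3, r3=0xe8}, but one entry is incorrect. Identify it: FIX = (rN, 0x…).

[0] flags=0000 → (cmp)
[1] flags=0000 CC?T → r1=0x50
[2] flags=0000 PL?T → r2=0xbf
[3] flags=0011 → (cmp)
[4] flags=0011 VS?T → r2=0x8a
[5] flags=0011 VC?F → skip
[6] flags=0011 GE?F → skip

FIX = (r2, 0x8a)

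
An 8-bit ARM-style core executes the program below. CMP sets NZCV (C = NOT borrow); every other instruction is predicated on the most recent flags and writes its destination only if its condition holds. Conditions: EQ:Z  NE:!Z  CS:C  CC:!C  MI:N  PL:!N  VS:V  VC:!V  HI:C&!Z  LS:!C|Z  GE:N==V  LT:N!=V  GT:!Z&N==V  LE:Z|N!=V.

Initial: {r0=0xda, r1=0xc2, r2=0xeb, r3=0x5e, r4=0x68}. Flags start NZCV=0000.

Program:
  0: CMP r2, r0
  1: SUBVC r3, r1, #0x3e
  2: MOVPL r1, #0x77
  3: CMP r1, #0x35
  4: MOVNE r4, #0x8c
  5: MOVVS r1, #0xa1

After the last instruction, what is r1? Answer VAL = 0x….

[0] flags=0010 → (cmp)
[1] flags=0010 VC?T → r3=0x84
[2] flags=0010 PL?T → r1=0x77
[3] flags=0010 → (cmp)
[4] flags=0010 NE?T → r4=0x8c
[5] flags=0010 VS?F → skip

VAL = 0x77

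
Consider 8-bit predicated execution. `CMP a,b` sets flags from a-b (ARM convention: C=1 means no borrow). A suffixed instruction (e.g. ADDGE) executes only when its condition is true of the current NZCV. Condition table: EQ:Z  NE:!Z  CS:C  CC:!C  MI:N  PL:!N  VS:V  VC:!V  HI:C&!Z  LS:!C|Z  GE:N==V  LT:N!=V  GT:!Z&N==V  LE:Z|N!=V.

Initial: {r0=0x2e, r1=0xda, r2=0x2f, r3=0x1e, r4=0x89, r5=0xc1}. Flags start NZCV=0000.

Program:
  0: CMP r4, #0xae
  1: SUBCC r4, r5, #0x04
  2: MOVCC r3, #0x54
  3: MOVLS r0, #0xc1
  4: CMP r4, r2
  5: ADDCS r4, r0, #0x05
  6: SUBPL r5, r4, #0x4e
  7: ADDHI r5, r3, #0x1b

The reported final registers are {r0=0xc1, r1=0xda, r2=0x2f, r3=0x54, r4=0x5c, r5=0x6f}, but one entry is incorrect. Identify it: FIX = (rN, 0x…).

0: ✓ CMP  NZCV=1000
1: ✓ SUBCC  r4←0xbd
2: ✓ MOVCC  r3←0x54
3: ✓ MOVLS  r0←0xc1
4: ✓ CMP  NZCV=1010
5: ✓ ADDCS  r4←0xc6
6: · SUBPL
7: ✓ ADDHI  r5←0x6f

FIX = (r4, 0xc6)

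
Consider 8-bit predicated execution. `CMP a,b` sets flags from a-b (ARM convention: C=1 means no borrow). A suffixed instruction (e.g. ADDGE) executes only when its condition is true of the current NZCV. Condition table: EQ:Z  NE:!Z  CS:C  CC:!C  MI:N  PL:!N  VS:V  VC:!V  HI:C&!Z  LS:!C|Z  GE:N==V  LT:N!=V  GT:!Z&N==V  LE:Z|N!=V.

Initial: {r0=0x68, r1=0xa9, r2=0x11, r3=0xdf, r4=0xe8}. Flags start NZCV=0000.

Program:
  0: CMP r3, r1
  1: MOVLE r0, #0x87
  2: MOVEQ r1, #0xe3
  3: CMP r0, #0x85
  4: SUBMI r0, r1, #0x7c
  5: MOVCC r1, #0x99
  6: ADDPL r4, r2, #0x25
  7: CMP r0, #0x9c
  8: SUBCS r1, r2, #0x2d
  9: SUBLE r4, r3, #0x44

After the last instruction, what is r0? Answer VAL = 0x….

0: ✓ CMP  NZCV=0010
1: · MOVLE
2: · MOVEQ
3: ✓ CMP  NZCV=1001
4: ✓ SUBMI  r0←0x2d
5: ✓ MOVCC  r1←0x99
6: · ADDPL
7: ✓ CMP  NZCV=1001
8: · SUBCS
9: · SUBLE

VAL = 0x2d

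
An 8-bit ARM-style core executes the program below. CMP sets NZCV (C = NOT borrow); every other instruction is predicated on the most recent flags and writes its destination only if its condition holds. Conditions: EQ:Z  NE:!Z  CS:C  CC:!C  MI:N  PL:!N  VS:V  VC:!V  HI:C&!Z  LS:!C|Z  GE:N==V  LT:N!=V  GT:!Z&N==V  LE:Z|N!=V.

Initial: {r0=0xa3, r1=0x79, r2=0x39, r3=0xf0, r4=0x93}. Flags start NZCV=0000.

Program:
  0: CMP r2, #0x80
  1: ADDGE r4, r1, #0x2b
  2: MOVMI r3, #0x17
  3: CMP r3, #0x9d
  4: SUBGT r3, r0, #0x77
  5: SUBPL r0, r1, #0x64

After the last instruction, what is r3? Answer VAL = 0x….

VAL = 0x2c

[0] flags=1001 → (cmp)
[1] flags=1001 GE?T → r4=0xa4
[2] flags=1001 MI?T → r3=0x17
[3] flags=0000 → (cmp)
[4] flags=0000 GT?T → r3=0x2c
[5] flags=0000 PL?T → r0=0x15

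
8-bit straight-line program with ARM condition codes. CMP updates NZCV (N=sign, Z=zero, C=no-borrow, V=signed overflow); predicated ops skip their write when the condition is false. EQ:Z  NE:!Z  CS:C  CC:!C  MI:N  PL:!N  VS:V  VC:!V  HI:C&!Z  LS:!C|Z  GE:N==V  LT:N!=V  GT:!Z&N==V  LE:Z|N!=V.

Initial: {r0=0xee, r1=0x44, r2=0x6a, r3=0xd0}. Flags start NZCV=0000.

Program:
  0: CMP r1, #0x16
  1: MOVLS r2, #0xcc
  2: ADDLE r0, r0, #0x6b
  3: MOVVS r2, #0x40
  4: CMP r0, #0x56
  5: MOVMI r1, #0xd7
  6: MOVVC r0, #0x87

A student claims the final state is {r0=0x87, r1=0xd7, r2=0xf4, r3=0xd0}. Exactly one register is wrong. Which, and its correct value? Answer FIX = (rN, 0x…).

0: ✓ CMP  NZCV=0010
1: · MOVLS
2: · ADDLE
3: · MOVVS
4: ✓ CMP  NZCV=1010
5: ✓ MOVMI  r1←0xd7
6: ✓ MOVVC  r0←0x87

FIX = (r2, 0x6a)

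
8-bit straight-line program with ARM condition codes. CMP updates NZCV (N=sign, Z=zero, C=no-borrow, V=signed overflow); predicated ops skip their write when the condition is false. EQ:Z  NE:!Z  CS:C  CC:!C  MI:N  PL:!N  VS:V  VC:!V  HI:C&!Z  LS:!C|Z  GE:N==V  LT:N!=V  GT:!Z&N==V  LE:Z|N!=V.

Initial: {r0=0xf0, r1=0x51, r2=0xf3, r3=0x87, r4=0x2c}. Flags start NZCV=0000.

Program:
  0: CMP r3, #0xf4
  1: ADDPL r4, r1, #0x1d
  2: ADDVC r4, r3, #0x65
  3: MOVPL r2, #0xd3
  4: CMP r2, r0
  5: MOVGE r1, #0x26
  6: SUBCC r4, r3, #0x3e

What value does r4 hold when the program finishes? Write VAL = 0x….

[0] flags=1000 → (cmp)
[1] flags=1000 PL?F → skip
[2] flags=1000 VC?T → r4=0xec
[3] flags=1000 PL?F → skip
[4] flags=0010 → (cmp)
[5] flags=0010 GE?T → r1=0x26
[6] flags=0010 CC?F → skip

VAL = 0xec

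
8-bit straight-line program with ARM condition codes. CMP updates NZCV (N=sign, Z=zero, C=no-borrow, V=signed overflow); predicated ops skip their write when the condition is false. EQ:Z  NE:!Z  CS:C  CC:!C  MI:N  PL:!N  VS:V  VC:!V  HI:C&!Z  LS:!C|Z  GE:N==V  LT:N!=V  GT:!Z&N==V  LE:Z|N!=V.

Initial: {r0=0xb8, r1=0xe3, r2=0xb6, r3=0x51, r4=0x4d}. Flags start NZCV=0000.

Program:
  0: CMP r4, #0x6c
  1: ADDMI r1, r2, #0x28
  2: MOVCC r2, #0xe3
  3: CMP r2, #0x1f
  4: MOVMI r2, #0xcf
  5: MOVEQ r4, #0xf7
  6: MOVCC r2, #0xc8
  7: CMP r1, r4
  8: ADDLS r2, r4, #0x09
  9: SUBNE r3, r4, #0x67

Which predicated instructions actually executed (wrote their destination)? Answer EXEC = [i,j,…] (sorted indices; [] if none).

EXEC = [1,2,4,9]

[0] flags=1000 → (cmp)
[1] flags=1000 MI?T → r1=0xde
[2] flags=1000 CC?T → r2=0xe3
[3] flags=1010 → (cmp)
[4] flags=1010 MI?T → r2=0xcf
[5] flags=1010 EQ?F → skip
[6] flags=1010 CC?F → skip
[7] flags=1010 → (cmp)
[8] flags=1010 LS?F → skip
[9] flags=1010 NE?T → r3=0xe6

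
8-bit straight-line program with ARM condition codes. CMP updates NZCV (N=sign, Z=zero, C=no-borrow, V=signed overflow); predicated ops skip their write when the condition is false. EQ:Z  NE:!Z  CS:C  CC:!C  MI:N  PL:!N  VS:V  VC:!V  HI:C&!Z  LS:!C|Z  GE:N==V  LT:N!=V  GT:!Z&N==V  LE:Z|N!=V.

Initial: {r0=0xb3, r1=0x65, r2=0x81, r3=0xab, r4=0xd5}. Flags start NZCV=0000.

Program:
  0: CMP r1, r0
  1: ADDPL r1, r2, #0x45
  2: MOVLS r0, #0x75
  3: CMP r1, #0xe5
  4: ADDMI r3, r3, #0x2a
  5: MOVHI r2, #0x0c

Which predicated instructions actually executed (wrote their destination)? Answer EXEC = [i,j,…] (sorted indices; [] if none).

EXEC = [2,4]

[0] flags=1001 → (cmp)
[1] flags=1001 PL?F → skip
[2] flags=1001 LS?T → r0=0x75
[3] flags=1001 → (cmp)
[4] flags=1001 MI?T → r3=0xd5
[5] flags=1001 HI?F → skip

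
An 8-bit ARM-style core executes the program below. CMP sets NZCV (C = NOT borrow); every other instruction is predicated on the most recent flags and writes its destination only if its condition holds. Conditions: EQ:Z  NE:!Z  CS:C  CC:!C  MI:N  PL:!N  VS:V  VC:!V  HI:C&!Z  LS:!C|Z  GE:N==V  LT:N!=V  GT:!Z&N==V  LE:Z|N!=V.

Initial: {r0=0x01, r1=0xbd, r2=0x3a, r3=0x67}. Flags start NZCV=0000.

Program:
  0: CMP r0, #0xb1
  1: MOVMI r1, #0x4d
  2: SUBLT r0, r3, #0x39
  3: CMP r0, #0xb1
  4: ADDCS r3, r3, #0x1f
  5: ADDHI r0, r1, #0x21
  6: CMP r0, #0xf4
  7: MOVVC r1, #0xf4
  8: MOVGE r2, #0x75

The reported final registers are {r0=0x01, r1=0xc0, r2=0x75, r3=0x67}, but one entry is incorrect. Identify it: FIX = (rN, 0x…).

[0] flags=0000 → (cmp)
[1] flags=0000 MI?F → skip
[2] flags=0000 LT?F → skip
[3] flags=0000 → (cmp)
[4] flags=0000 CS?F → skip
[5] flags=0000 HI?F → skip
[6] flags=0000 → (cmp)
[7] flags=0000 VC?T → r1=0xf4
[8] flags=0000 GE?T → r2=0x75

FIX = (r1, 0xf4)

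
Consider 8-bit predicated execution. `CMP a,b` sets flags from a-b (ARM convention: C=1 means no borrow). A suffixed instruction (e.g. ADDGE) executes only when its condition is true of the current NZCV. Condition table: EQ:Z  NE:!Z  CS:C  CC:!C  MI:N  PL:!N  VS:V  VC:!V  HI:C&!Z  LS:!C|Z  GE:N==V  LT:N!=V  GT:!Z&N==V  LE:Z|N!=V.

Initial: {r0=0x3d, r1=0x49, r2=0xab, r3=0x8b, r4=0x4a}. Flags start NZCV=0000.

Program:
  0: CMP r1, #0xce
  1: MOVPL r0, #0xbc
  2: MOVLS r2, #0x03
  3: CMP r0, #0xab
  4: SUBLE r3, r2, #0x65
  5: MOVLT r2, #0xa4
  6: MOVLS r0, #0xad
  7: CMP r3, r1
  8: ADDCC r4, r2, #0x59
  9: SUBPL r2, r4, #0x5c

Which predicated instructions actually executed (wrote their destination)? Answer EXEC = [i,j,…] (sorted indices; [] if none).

[0] flags=0000 → (cmp)
[1] flags=0000 PL?T → r0=0xbc
[2] flags=0000 LS?T → r2=0x03
[3] flags=0010 → (cmp)
[4] flags=0010 LE?F → skip
[5] flags=0010 LT?F → skip
[6] flags=0010 LS?F → skip
[7] flags=0011 → (cmp)
[8] flags=0011 CC?F → skip
[9] flags=0011 PL?T → r2=0xee

EXEC = [1,2,9]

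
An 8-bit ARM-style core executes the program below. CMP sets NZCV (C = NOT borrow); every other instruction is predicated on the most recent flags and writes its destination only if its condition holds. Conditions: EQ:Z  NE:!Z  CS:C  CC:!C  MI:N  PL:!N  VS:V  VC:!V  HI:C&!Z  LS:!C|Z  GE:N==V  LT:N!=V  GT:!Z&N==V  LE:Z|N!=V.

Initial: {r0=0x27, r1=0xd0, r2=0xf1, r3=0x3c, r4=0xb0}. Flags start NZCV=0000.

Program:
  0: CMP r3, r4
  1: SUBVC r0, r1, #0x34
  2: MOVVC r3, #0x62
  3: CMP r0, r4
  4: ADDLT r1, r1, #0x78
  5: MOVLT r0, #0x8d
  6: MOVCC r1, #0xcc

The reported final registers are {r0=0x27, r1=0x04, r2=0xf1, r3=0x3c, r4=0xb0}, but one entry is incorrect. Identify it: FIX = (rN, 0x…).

0: ✓ CMP  NZCV=1001
1: · SUBVC
2: · MOVVC
3: ✓ CMP  NZCV=0000
4: · ADDLT
5: · MOVLT
6: ✓ MOVCC  r1←0xcc

FIX = (r1, 0xcc)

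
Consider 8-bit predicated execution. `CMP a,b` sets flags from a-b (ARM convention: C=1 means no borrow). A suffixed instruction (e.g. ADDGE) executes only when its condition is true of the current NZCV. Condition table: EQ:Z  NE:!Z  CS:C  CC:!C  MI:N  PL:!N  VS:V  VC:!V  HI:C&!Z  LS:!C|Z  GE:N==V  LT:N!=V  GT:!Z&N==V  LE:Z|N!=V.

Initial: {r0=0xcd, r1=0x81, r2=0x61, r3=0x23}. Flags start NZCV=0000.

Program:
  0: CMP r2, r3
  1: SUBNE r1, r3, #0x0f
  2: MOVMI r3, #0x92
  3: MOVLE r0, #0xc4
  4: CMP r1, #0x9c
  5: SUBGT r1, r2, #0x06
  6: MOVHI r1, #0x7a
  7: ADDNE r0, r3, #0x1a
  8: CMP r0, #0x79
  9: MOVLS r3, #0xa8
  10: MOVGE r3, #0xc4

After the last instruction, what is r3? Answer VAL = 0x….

VAL = 0xa8

0: ✓ CMP  NZCV=0010
1: ✓ SUBNE  r1←0x14
2: · MOVMI
3: · MOVLE
4: ✓ CMP  NZCV=0000
5: ✓ SUBGT  r1←0x5b
6: · MOVHI
7: ✓ ADDNE  r0←0x3d
8: ✓ CMP  NZCV=1000
9: ✓ MOVLS  r3←0xa8
10: · MOVGE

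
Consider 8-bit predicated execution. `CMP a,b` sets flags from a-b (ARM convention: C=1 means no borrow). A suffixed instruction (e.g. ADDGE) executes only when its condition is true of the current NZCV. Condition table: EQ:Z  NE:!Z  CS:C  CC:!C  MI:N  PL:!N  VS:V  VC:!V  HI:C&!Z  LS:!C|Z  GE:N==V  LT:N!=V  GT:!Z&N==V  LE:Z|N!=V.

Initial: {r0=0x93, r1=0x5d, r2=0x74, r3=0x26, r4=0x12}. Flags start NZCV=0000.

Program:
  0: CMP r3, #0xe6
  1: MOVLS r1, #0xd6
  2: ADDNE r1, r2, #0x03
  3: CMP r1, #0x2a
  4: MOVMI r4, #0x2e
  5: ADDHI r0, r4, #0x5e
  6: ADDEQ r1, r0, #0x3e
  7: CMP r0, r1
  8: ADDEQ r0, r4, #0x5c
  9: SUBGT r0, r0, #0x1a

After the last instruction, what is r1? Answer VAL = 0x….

VAL = 0x77

[0] flags=0000 → (cmp)
[1] flags=0000 LS?T → r1=0xd6
[2] flags=0000 NE?T → r1=0x77
[3] flags=0010 → (cmp)
[4] flags=0010 MI?F → skip
[5] flags=0010 HI?T → r0=0x70
[6] flags=0010 EQ?F → skip
[7] flags=1000 → (cmp)
[8] flags=1000 EQ?F → skip
[9] flags=1000 GT?F → skip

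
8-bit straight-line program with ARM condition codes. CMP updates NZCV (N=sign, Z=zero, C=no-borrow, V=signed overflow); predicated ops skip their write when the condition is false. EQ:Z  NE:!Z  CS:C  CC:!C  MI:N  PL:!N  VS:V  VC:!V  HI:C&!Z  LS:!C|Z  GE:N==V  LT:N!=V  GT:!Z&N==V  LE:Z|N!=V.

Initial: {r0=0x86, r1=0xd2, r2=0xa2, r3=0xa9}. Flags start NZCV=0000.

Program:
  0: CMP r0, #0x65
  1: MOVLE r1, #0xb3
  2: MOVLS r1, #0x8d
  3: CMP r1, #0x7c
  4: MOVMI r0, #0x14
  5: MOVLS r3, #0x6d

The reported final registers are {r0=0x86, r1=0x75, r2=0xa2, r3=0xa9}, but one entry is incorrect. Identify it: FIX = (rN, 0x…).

FIX = (r1, 0xb3)

[0] flags=0011 → (cmp)
[1] flags=0011 LE?T → r1=0xb3
[2] flags=0011 LS?F → skip
[3] flags=0011 → (cmp)
[4] flags=0011 MI?F → skip
[5] flags=0011 LS?F → skip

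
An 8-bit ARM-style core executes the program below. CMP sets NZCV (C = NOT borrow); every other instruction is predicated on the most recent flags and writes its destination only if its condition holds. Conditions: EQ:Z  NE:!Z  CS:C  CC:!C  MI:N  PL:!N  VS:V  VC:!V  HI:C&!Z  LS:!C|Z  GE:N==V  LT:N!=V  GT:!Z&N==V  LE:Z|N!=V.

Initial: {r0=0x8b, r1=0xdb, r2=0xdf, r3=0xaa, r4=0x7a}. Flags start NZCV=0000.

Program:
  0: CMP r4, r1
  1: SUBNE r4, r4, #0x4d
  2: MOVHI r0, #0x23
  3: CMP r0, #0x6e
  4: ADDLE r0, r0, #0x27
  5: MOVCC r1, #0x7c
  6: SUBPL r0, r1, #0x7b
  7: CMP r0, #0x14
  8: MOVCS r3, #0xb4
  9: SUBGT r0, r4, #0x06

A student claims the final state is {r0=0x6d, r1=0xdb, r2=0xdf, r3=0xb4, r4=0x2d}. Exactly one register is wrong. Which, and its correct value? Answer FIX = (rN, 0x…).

0: ✓ CMP  NZCV=1001
1: ✓ SUBNE  r4←0x2d
2: · MOVHI
3: ✓ CMP  NZCV=0011
4: ✓ ADDLE  r0←0xb2
5: · MOVCC
6: ✓ SUBPL  r0←0x60
7: ✓ CMP  NZCV=0010
8: ✓ MOVCS  r3←0xb4
9: ✓ SUBGT  r0←0x27

FIX = (r0, 0x27)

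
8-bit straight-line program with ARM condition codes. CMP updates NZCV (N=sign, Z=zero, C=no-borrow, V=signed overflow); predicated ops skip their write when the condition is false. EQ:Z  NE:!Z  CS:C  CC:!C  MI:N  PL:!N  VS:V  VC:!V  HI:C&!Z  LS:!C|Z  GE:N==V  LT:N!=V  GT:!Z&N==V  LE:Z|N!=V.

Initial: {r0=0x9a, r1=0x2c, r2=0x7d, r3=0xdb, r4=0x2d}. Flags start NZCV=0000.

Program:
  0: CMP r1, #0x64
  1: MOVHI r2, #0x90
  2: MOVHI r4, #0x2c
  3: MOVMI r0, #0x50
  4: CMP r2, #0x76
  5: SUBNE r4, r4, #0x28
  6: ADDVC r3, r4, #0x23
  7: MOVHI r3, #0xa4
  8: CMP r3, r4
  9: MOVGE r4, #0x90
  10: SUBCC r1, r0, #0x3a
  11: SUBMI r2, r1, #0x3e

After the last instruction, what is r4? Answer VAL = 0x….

VAL = 0x05

0: ✓ CMP  NZCV=1000
1: · MOVHI
2: · MOVHI
3: ✓ MOVMI  r0←0x50
4: ✓ CMP  NZCV=0010
5: ✓ SUBNE  r4←0x05
6: ✓ ADDVC  r3←0x28
7: ✓ MOVHI  r3←0xa4
8: ✓ CMP  NZCV=1010
9: · MOVGE
10: · SUBCC
11: ✓ SUBMI  r2←0xee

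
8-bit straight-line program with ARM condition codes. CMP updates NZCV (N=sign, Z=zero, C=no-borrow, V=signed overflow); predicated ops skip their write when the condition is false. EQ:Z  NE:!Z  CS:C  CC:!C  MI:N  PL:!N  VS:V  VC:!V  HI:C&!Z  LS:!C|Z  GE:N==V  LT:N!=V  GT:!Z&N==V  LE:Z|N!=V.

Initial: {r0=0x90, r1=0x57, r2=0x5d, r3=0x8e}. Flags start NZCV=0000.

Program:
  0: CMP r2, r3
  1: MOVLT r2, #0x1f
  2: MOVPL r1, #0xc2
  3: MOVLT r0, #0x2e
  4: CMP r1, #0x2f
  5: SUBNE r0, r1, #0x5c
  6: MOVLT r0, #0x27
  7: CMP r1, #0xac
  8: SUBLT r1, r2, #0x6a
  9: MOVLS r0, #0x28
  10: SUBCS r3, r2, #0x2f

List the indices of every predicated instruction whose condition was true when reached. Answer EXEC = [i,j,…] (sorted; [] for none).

EXEC = [5,9]

0: ✓ CMP  NZCV=1001
1: · MOVLT
2: · MOVPL
3: · MOVLT
4: ✓ CMP  NZCV=0010
5: ✓ SUBNE  r0←0xfb
6: · MOVLT
7: ✓ CMP  NZCV=1001
8: · SUBLT
9: ✓ MOVLS  r0←0x28
10: · SUBCS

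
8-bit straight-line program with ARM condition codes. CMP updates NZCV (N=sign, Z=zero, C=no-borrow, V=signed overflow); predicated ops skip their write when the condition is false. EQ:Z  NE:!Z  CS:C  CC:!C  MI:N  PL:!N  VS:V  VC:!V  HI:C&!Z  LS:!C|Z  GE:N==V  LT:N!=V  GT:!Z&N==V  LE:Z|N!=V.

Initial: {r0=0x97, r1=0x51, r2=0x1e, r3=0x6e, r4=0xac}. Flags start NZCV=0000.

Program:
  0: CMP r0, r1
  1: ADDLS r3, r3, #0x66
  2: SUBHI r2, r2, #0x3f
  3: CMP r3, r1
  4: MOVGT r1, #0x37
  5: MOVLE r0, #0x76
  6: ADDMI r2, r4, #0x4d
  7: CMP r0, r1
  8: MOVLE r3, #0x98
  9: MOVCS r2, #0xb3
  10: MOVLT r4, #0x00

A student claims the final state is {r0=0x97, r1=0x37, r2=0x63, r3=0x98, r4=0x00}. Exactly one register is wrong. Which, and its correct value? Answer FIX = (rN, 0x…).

FIX = (r2, 0xb3)

0: ✓ CMP  NZCV=0011
1: · ADDLS
2: ✓ SUBHI  r2←0xdf
3: ✓ CMP  NZCV=0010
4: ✓ MOVGT  r1←0x37
5: · MOVLE
6: · ADDMI
7: ✓ CMP  NZCV=0011
8: ✓ MOVLE  r3←0x98
9: ✓ MOVCS  r2←0xb3
10: ✓ MOVLT  r4←0x00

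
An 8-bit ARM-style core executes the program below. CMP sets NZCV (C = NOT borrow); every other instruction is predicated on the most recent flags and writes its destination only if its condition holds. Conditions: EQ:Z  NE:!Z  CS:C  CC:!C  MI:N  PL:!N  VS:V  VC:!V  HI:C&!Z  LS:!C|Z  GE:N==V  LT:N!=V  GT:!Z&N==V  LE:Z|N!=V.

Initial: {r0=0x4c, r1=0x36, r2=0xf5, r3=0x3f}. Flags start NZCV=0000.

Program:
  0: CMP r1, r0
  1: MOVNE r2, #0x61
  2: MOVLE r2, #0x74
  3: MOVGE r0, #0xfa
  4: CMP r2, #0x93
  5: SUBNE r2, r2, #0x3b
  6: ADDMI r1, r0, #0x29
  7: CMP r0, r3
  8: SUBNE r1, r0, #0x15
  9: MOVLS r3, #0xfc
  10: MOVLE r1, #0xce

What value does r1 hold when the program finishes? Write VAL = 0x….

VAL = 0x37

0: ✓ CMP  NZCV=1000
1: ✓ MOVNE  r2←0x61
2: ✓ MOVLE  r2←0x74
3: · MOVGE
4: ✓ CMP  NZCV=1001
5: ✓ SUBNE  r2←0x39
6: ✓ ADDMI  r1←0x75
7: ✓ CMP  NZCV=0010
8: ✓ SUBNE  r1←0x37
9: · MOVLS
10: · MOVLE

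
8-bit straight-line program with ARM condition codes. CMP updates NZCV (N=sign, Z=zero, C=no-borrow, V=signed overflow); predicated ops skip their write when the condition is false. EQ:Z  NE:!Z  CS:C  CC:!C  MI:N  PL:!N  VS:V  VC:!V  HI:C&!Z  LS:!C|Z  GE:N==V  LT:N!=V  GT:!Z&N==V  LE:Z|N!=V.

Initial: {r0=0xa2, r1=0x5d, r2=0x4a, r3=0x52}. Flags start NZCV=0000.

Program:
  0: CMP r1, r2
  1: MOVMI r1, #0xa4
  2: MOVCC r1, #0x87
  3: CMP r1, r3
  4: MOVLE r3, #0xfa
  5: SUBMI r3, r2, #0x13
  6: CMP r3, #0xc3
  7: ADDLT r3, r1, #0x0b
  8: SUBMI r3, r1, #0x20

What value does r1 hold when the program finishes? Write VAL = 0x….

[0] flags=0010 → (cmp)
[1] flags=0010 MI?F → skip
[2] flags=0010 CC?F → skip
[3] flags=0010 → (cmp)
[4] flags=0010 LE?F → skip
[5] flags=0010 MI?F → skip
[6] flags=1001 → (cmp)
[7] flags=1001 LT?F → skip
[8] flags=1001 MI?T → r3=0x3d

VAL = 0x5d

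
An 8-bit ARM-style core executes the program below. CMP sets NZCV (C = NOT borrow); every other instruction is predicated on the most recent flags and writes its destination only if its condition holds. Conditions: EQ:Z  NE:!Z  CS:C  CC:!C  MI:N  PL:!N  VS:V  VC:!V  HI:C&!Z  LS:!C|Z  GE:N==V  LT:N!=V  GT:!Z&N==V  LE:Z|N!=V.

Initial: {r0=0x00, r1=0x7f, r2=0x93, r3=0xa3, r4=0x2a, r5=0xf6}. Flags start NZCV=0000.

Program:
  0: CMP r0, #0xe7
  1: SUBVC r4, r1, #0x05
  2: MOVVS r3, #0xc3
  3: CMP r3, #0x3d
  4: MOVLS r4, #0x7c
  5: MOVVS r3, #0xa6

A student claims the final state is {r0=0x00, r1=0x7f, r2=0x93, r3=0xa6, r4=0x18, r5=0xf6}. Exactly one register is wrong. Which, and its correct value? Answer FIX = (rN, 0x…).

FIX = (r4, 0x7a)

[0] flags=0000 → (cmp)
[1] flags=0000 VC?T → r4=0x7a
[2] flags=0000 VS?F → skip
[3] flags=0011 → (cmp)
[4] flags=0011 LS?F → skip
[5] flags=0011 VS?T → r3=0xa6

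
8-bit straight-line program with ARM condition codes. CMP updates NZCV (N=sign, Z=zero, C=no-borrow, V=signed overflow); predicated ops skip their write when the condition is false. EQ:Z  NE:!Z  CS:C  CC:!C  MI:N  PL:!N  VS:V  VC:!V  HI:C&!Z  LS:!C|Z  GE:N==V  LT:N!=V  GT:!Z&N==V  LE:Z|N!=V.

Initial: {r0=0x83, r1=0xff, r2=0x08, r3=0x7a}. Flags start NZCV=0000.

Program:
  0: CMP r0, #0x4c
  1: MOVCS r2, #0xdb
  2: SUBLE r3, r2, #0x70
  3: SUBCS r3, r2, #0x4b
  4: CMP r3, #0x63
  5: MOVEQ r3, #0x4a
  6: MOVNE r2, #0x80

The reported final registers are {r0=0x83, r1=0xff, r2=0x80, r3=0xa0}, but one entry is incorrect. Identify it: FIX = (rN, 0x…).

FIX = (r3, 0x90)

0: ✓ CMP  NZCV=0011
1: ✓ MOVCS  r2←0xdb
2: ✓ SUBLE  r3←0x6b
3: ✓ SUBCS  r3←0x90
4: ✓ CMP  NZCV=0011
5: · MOVEQ
6: ✓ MOVNE  r2←0x80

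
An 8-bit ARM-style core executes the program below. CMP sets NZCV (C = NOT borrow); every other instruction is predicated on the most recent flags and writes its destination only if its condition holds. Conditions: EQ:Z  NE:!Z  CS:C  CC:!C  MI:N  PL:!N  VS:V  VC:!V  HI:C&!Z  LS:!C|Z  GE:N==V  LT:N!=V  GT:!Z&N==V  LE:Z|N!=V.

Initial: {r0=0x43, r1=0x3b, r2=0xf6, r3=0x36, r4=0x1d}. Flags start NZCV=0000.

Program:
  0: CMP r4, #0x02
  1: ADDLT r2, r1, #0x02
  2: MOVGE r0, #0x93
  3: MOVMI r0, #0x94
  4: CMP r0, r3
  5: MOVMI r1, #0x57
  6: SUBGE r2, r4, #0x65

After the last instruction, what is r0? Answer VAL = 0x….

VAL = 0x93

[0] flags=0010 → (cmp)
[1] flags=0010 LT?F → skip
[2] flags=0010 GE?T → r0=0x93
[3] flags=0010 MI?F → skip
[4] flags=0011 → (cmp)
[5] flags=0011 MI?F → skip
[6] flags=0011 GE?F → skip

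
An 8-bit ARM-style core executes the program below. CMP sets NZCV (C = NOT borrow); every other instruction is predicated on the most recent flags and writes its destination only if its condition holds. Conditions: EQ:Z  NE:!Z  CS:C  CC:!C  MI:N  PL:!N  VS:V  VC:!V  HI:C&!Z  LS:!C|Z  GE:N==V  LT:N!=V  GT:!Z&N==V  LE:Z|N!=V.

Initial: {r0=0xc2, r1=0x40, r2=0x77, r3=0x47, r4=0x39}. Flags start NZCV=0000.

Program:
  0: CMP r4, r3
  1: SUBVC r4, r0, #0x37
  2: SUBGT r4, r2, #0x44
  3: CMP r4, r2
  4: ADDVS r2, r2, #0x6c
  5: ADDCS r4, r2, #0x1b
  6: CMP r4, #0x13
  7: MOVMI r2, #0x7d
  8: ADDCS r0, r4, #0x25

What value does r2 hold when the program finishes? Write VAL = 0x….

VAL = 0x7d

[0] flags=1000 → (cmp)
[1] flags=1000 VC?T → r4=0x8b
[2] flags=1000 GT?F → skip
[3] flags=0011 → (cmp)
[4] flags=0011 VS?T → r2=0xe3
[5] flags=0011 CS?T → r4=0xfe
[6] flags=1010 → (cmp)
[7] flags=1010 MI?T → r2=0x7d
[8] flags=1010 CS?T → r0=0x23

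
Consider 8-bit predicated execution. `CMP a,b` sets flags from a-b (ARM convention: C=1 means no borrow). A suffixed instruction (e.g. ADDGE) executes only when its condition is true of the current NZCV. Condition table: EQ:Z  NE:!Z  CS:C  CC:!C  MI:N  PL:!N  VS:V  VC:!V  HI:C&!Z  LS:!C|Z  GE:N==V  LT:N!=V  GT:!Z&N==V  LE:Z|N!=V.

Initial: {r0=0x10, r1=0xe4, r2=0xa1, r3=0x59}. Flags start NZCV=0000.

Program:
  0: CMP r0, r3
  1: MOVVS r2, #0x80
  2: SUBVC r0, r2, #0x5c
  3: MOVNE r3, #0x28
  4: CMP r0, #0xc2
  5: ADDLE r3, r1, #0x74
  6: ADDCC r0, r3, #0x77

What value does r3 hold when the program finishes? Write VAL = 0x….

VAL = 0x28

[0] flags=1000 → (cmp)
[1] flags=1000 VS?F → skip
[2] flags=1000 VC?T → r0=0x45
[3] flags=1000 NE?T → r3=0x28
[4] flags=1001 → (cmp)
[5] flags=1001 LE?F → skip
[6] flags=1001 CC?T → r0=0x9f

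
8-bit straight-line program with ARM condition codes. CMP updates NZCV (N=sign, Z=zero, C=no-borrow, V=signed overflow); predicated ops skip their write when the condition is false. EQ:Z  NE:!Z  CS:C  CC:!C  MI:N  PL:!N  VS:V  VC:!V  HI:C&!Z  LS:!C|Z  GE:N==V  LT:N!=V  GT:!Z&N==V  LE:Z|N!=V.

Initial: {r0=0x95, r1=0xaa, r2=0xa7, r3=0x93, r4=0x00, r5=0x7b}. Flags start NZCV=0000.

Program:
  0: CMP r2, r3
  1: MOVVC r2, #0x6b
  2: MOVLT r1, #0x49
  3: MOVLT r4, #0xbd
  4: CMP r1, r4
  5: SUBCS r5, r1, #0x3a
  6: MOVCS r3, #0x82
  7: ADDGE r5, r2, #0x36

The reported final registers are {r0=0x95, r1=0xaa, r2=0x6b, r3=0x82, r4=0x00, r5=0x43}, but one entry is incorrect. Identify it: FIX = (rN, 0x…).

0: ✓ CMP  NZCV=0010
1: ✓ MOVVC  r2←0x6b
2: · MOVLT
3: · MOVLT
4: ✓ CMP  NZCV=1010
5: ✓ SUBCS  r5←0x70
6: ✓ MOVCS  r3←0x82
7: · ADDGE

FIX = (r5, 0x70)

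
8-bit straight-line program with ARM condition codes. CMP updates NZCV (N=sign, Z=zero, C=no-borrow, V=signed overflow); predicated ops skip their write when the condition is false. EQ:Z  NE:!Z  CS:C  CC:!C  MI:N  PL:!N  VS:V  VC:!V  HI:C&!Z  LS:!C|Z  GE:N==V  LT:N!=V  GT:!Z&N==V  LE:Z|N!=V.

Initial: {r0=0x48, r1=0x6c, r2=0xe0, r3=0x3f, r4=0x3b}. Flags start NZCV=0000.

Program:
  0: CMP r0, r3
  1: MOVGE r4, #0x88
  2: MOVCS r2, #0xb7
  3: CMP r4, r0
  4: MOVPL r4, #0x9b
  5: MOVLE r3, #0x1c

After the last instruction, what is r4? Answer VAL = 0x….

0: ✓ CMP  NZCV=0010
1: ✓ MOVGE  r4←0x88
2: ✓ MOVCS  r2←0xb7
3: ✓ CMP  NZCV=0011
4: ✓ MOVPL  r4←0x9b
5: ✓ MOVLE  r3←0x1c

VAL = 0x9b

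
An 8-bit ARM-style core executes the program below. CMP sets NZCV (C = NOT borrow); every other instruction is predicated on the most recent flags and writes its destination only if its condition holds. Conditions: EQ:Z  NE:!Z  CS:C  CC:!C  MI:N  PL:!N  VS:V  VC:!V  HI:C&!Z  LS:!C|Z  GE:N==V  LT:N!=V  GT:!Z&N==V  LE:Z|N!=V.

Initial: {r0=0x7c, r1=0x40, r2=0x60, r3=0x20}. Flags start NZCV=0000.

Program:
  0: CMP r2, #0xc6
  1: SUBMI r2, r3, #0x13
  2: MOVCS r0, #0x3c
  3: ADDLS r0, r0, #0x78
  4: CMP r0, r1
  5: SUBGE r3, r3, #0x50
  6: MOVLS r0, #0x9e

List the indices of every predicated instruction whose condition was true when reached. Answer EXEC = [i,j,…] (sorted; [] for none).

0: ✓ CMP  NZCV=1001
1: ✓ SUBMI  r2←0x0d
2: · MOVCS
3: ✓ ADDLS  r0←0xf4
4: ✓ CMP  NZCV=1010
5: · SUBGE
6: · MOVLS

EXEC = [1,3]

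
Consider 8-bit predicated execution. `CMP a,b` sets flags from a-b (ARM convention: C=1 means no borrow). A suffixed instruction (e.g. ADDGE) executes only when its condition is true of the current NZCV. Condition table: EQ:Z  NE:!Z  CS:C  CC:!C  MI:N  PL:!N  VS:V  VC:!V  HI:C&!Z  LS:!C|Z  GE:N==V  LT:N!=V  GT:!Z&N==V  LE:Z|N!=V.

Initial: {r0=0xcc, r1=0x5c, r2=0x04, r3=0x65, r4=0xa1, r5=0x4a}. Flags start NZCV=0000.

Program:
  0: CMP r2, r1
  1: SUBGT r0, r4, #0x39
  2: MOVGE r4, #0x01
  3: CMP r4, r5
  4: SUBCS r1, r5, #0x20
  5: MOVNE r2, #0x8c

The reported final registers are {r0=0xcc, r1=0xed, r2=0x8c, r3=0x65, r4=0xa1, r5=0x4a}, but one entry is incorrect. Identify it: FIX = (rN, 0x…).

0: ✓ CMP  NZCV=1000
1: · SUBGT
2: · MOVGE
3: ✓ CMP  NZCV=0011
4: ✓ SUBCS  r1←0x2a
5: ✓ MOVNE  r2←0x8c

FIX = (r1, 0x2a)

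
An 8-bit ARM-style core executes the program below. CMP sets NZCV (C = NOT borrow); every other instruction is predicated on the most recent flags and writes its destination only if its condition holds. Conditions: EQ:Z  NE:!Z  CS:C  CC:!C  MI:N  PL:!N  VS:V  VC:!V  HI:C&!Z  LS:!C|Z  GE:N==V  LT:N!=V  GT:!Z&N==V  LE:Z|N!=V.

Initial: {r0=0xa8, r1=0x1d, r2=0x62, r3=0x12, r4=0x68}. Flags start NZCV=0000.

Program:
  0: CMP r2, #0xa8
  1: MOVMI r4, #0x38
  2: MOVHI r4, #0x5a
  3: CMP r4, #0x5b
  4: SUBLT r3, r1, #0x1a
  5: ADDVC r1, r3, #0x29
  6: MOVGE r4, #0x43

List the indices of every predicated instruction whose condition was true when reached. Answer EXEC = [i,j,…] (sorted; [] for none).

EXEC = [1,4,5]

0: ✓ CMP  NZCV=1001
1: ✓ MOVMI  r4←0x38
2: · MOVHI
3: ✓ CMP  NZCV=1000
4: ✓ SUBLT  r3←0x03
5: ✓ ADDVC  r1←0x2c
6: · MOVGE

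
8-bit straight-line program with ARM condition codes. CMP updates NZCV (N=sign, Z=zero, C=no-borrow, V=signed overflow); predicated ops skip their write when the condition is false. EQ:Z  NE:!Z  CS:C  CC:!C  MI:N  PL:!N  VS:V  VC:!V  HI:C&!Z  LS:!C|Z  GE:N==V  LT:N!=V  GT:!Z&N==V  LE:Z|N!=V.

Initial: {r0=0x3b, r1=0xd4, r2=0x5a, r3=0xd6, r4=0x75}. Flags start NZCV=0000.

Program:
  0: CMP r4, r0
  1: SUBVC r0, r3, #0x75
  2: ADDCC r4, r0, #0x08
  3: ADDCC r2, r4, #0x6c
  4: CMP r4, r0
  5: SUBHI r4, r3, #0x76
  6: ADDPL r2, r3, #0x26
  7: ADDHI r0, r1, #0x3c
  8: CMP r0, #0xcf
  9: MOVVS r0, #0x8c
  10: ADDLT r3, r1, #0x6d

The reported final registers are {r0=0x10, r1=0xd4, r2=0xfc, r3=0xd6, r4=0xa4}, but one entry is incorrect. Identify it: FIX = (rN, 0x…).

FIX = (r4, 0x60)

0: ✓ CMP  NZCV=0010
1: ✓ SUBVC  r0←0x61
2: · ADDCC
3: · ADDCC
4: ✓ CMP  NZCV=0010
5: ✓ SUBHI  r4←0x60
6: ✓ ADDPL  r2←0xfc
7: ✓ ADDHI  r0←0x10
8: ✓ CMP  NZCV=0000
9: · MOVVS
10: · ADDLT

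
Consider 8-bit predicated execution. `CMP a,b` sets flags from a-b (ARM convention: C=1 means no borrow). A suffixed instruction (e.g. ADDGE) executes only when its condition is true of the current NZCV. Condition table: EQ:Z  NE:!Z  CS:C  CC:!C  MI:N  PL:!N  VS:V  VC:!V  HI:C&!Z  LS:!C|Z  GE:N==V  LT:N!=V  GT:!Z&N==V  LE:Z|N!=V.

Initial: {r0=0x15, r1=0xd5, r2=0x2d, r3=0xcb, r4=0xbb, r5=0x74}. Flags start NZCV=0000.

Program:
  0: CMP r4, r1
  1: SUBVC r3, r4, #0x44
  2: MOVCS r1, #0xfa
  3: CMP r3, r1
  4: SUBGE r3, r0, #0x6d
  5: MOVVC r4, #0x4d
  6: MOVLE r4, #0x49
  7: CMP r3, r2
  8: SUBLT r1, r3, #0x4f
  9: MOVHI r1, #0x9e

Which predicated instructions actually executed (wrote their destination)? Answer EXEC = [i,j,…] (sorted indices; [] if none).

EXEC = [1,4,8,9]

[0] flags=1000 → (cmp)
[1] flags=1000 VC?T → r3=0x77
[2] flags=1000 CS?F → skip
[3] flags=1001 → (cmp)
[4] flags=1001 GE?T → r3=0xa8
[5] flags=1001 VC?F → skip
[6] flags=1001 LE?F → skip
[7] flags=0011 → (cmp)
[8] flags=0011 LT?T → r1=0x59
[9] flags=0011 HI?T → r1=0x9e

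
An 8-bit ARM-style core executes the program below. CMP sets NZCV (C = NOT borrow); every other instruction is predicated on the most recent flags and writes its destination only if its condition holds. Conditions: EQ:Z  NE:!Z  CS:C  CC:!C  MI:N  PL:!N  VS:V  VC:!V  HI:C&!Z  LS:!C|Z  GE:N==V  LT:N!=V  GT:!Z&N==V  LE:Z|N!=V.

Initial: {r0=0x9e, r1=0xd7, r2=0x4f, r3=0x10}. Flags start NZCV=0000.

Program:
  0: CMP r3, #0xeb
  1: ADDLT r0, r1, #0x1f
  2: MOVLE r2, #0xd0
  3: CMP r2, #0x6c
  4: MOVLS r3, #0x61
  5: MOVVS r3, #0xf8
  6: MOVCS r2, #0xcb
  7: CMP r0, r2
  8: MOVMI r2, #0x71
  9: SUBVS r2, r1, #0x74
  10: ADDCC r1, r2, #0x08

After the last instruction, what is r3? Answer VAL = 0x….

0: ✓ CMP  NZCV=0000
1: · ADDLT
2: · MOVLE
3: ✓ CMP  NZCV=1000
4: ✓ MOVLS  r3←0x61
5: · MOVVS
6: · MOVCS
7: ✓ CMP  NZCV=0011
8: · MOVMI
9: ✓ SUBVS  r2←0x63
10: · ADDCC

VAL = 0x61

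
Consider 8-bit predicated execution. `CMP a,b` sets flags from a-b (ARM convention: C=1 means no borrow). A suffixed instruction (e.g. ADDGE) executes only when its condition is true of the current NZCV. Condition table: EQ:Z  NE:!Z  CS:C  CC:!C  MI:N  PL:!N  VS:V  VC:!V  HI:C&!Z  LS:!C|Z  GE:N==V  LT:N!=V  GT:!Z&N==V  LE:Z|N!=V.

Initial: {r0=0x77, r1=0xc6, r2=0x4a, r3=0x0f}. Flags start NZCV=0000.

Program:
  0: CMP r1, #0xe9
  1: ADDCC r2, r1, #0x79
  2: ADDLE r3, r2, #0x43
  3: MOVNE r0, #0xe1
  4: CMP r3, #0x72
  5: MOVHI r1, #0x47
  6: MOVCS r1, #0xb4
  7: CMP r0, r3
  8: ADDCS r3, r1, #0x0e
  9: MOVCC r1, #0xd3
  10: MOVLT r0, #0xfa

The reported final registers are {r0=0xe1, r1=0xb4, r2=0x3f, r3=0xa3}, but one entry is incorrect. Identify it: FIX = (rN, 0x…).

FIX = (r3, 0xc2)

0: ✓ CMP  NZCV=1000
1: ✓ ADDCC  r2←0x3f
2: ✓ ADDLE  r3←0x82
3: ✓ MOVNE  r0←0xe1
4: ✓ CMP  NZCV=0011
5: ✓ MOVHI  r1←0x47
6: ✓ MOVCS  r1←0xb4
7: ✓ CMP  NZCV=0010
8: ✓ ADDCS  r3←0xc2
9: · MOVCC
10: · MOVLT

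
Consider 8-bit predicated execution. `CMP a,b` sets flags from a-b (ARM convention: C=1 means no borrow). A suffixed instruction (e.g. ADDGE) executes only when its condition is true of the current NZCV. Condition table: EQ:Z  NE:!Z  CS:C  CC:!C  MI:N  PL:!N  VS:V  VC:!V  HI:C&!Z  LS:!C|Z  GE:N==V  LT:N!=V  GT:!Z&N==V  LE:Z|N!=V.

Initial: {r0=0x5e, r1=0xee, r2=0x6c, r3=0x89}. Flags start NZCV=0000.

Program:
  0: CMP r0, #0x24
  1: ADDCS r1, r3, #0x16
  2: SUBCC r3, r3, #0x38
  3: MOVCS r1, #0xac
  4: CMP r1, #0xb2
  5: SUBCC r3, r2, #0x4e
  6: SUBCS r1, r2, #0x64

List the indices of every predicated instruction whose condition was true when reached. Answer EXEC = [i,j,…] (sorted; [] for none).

0: ✓ CMP  NZCV=0010
1: ✓ ADDCS  r1←0x9f
2: · SUBCC
3: ✓ MOVCS  r1←0xac
4: ✓ CMP  NZCV=1000
5: ✓ SUBCC  r3←0x1e
6: · SUBCS

EXEC = [1,3,5]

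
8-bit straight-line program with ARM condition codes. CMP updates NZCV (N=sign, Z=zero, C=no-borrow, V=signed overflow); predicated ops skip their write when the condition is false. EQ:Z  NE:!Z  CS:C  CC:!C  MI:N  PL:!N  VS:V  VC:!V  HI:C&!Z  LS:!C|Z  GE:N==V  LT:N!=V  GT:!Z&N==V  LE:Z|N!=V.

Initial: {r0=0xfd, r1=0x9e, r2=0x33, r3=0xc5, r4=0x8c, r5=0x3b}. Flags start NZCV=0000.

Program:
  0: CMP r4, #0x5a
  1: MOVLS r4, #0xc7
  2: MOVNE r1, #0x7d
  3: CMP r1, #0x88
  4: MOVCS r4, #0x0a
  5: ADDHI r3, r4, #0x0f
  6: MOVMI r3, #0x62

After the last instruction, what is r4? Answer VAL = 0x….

VAL = 0x8c

0: ✓ CMP  NZCV=0011
1: · MOVLS
2: ✓ MOVNE  r1←0x7d
3: ✓ CMP  NZCV=1001
4: · MOVCS
5: · ADDHI
6: ✓ MOVMI  r3←0x62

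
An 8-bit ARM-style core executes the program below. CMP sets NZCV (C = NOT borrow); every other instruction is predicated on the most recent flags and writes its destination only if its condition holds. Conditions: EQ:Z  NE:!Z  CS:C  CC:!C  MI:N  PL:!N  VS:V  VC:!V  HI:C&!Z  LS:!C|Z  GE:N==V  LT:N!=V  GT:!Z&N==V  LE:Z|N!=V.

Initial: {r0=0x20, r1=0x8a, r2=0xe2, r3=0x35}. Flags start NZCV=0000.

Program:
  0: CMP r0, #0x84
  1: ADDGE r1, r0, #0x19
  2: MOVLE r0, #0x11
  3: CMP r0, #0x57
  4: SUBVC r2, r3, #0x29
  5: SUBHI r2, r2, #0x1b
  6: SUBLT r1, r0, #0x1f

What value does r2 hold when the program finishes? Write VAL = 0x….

[0] flags=1001 → (cmp)
[1] flags=1001 GE?T → r1=0x39
[2] flags=1001 LE?F → skip
[3] flags=1000 → (cmp)
[4] flags=1000 VC?T → r2=0x0c
[5] flags=1000 HI?F → skip
[6] flags=1000 LT?T → r1=0x01

VAL = 0x0c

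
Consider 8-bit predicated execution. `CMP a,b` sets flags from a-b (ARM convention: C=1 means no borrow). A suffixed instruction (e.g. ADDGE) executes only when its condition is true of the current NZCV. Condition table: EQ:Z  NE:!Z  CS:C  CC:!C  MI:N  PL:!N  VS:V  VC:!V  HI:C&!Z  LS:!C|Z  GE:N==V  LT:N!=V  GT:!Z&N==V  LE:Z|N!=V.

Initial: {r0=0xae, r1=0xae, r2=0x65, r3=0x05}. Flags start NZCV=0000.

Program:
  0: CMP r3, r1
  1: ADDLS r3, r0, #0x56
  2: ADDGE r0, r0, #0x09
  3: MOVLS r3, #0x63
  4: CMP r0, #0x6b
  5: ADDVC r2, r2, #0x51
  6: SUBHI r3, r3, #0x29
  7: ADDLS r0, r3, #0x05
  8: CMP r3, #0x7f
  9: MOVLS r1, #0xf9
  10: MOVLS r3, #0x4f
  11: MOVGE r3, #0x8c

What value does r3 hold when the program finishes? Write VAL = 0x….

VAL = 0x4f

[0] flags=0000 → (cmp)
[1] flags=0000 LS?T → r3=0x04
[2] flags=0000 GE?T → r0=0xb7
[3] flags=0000 LS?T → r3=0x63
[4] flags=0011 → (cmp)
[5] flags=0011 VC?F → skip
[6] flags=0011 HI?T → r3=0x3a
[7] flags=0011 LS?F → skip
[8] flags=1000 → (cmp)
[9] flags=1000 LS?T → r1=0xf9
[10] flags=1000 LS?T → r3=0x4f
[11] flags=1000 GE?F → skip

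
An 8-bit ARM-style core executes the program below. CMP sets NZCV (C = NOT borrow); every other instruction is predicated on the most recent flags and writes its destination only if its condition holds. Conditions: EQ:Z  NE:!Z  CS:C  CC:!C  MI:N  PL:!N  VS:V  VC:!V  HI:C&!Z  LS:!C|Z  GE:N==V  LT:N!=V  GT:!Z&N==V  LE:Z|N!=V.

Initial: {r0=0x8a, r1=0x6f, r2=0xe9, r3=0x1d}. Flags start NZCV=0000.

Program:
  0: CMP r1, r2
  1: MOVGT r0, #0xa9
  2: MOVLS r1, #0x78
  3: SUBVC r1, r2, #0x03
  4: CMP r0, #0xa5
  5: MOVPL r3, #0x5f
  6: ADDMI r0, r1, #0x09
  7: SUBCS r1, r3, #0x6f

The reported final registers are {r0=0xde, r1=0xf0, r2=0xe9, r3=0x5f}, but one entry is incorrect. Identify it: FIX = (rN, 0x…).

FIX = (r0, 0xa9)

[0] flags=1001 → (cmp)
[1] flags=1001 GT?T → r0=0xa9
[2] flags=1001 LS?T → r1=0x78
[3] flags=1001 VC?F → skip
[4] flags=0010 → (cmp)
[5] flags=0010 PL?T → r3=0x5f
[6] flags=0010 MI?F → skip
[7] flags=0010 CS?T → r1=0xf0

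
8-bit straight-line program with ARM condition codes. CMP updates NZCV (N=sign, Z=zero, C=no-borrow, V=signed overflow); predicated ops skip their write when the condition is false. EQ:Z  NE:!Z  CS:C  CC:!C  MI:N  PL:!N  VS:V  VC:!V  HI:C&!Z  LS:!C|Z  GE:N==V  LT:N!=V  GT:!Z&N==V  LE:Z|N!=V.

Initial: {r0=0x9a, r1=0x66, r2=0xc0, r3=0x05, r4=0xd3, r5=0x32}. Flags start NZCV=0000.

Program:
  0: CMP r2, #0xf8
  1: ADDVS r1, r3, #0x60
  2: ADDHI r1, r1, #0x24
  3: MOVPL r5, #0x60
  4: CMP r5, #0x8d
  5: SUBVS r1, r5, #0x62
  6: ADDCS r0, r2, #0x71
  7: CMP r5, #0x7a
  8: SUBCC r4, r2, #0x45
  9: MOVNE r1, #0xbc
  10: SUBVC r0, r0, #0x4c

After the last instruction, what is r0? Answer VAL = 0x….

[0] flags=1000 → (cmp)
[1] flags=1000 VS?F → skip
[2] flags=1000 HI?F → skip
[3] flags=1000 PL?F → skip
[4] flags=1001 → (cmp)
[5] flags=1001 VS?T → r1=0xd0
[6] flags=1001 CS?F → skip
[7] flags=1000 → (cmp)
[8] flags=1000 CC?T → r4=0x7b
[9] flags=1000 NE?T → r1=0xbc
[10] flags=1000 VC?T → r0=0x4e

VAL = 0x4e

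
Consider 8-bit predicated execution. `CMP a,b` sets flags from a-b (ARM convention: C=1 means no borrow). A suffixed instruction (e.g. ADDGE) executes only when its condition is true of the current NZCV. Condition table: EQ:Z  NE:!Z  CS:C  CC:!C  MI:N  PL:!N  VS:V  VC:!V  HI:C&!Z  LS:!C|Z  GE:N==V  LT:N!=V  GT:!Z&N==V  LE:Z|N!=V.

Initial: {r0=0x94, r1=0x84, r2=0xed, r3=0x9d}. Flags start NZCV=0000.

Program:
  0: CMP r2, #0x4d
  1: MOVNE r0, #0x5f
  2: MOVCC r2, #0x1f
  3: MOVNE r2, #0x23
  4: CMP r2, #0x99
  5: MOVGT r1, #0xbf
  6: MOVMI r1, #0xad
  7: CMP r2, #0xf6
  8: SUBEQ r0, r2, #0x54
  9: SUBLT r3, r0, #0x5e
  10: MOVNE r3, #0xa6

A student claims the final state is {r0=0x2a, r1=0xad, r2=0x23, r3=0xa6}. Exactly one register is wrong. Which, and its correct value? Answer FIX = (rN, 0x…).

FIX = (r0, 0x5f)

0: ✓ CMP  NZCV=1010
1: ✓ MOVNE  r0←0x5f
2: · MOVCC
3: ✓ MOVNE  r2←0x23
4: ✓ CMP  NZCV=1001
5: ✓ MOVGT  r1←0xbf
6: ✓ MOVMI  r1←0xad
7: ✓ CMP  NZCV=0000
8: · SUBEQ
9: · SUBLT
10: ✓ MOVNE  r3←0xa6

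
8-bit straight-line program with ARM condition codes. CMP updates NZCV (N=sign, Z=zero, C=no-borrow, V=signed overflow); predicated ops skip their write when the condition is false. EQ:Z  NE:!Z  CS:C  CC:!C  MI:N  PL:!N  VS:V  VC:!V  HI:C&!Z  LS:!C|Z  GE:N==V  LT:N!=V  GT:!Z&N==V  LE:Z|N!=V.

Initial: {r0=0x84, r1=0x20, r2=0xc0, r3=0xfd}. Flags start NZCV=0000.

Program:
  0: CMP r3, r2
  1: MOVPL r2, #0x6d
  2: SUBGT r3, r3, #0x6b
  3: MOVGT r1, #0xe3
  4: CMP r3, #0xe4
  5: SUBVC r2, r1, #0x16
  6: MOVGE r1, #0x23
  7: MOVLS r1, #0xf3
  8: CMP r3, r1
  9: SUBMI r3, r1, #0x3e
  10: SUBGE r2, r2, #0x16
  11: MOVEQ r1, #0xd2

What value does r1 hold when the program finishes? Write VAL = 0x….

[0] flags=0010 → (cmp)
[1] flags=0010 PL?T → r2=0x6d
[2] flags=0010 GT?T → r3=0x92
[3] flags=0010 GT?T → r1=0xe3
[4] flags=1000 → (cmp)
[5] flags=1000 VC?T → r2=0xcd
[6] flags=1000 GE?F → skip
[7] flags=1000 LS?T → r1=0xf3
[8] flags=1000 → (cmp)
[9] flags=1000 MI?T → r3=0xb5
[10] flags=1000 GE?F → skip
[11] flags=1000 EQ?F → skip

VAL = 0xf3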